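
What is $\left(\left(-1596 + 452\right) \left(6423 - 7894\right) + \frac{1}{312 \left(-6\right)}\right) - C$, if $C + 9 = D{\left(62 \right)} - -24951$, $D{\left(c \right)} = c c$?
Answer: $\frac{3096359135}{1872} \approx 1.654 \cdot 10^{6}$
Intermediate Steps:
$D{\left(c \right)} = c^{2}$
$C = 28786$ ($C = -9 + \left(62^{2} - -24951\right) = -9 + \left(3844 + 24951\right) = -9 + 28795 = 28786$)
$\left(\left(-1596 + 452\right) \left(6423 - 7894\right) + \frac{1}{312 \left(-6\right)}\right) - C = \left(\left(-1596 + 452\right) \left(6423 - 7894\right) + \frac{1}{312 \left(-6\right)}\right) - 28786 = \left(\left(-1144\right) \left(-1471\right) + \frac{1}{-1872}\right) - 28786 = \left(1682824 - \frac{1}{1872}\right) - 28786 = \frac{3150246527}{1872} - 28786 = \frac{3096359135}{1872}$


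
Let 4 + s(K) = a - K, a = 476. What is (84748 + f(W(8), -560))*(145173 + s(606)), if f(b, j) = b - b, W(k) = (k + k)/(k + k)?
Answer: 12291765172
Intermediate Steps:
s(K) = 472 - K (s(K) = -4 + (476 - K) = 472 - K)
W(k) = 1 (W(k) = (2*k)/((2*k)) = (2*k)*(1/(2*k)) = 1)
f(b, j) = 0
(84748 + f(W(8), -560))*(145173 + s(606)) = (84748 + 0)*(145173 + (472 - 1*606)) = 84748*(145173 + (472 - 606)) = 84748*(145173 - 134) = 84748*145039 = 12291765172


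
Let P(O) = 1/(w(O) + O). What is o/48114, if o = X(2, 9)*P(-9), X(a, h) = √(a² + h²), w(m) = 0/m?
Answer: -√85/433026 ≈ -2.1291e-5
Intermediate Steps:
w(m) = 0
P(O) = 1/O (P(O) = 1/(0 + O) = 1/O)
o = -√85/9 (o = √(2² + 9²)/(-9) = √(4 + 81)*(-⅑) = √85*(-⅑) = -√85/9 ≈ -1.0244)
o/48114 = -√85/9/48114 = -√85/9*(1/48114) = -√85/433026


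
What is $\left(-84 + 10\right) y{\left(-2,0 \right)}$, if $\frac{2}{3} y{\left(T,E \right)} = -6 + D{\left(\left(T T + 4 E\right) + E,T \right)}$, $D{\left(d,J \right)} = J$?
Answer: $888$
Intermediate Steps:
$y{\left(T,E \right)} = -9 + \frac{3 T}{2}$ ($y{\left(T,E \right)} = \frac{3 \left(-6 + T\right)}{2} = -9 + \frac{3 T}{2}$)
$\left(-84 + 10\right) y{\left(-2,0 \right)} = \left(-84 + 10\right) \left(-9 + \frac{3}{2} \left(-2\right)\right) = - 74 \left(-9 - 3\right) = \left(-74\right) \left(-12\right) = 888$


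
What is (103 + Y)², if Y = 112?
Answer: 46225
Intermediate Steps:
(103 + Y)² = (103 + 112)² = 215² = 46225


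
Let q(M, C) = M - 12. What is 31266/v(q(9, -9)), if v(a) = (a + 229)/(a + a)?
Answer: -93798/113 ≈ -830.07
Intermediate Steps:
q(M, C) = -12 + M
v(a) = (229 + a)/(2*a) (v(a) = (229 + a)/((2*a)) = (229 + a)*(1/(2*a)) = (229 + a)/(2*a))
31266/v(q(9, -9)) = 31266/(((229 + (-12 + 9))/(2*(-12 + 9)))) = 31266/(((½)*(229 - 3)/(-3))) = 31266/(((½)*(-⅓)*226)) = 31266/(-113/3) = 31266*(-3/113) = -93798/113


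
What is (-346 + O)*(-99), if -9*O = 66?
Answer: 34980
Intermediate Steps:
O = -22/3 (O = -⅑*66 = -22/3 ≈ -7.3333)
(-346 + O)*(-99) = (-346 - 22/3)*(-99) = -1060/3*(-99) = 34980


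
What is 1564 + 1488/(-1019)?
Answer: 1592228/1019 ≈ 1562.5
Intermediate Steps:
1564 + 1488/(-1019) = 1564 + 1488*(-1/1019) = 1564 - 1488/1019 = 1592228/1019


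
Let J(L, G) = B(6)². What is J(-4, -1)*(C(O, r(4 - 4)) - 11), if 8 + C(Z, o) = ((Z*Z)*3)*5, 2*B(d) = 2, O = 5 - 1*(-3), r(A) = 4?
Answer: 941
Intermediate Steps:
O = 8 (O = 5 + 3 = 8)
B(d) = 1 (B(d) = (½)*2 = 1)
C(Z, o) = -8 + 15*Z² (C(Z, o) = -8 + ((Z*Z)*3)*5 = -8 + (Z²*3)*5 = -8 + (3*Z²)*5 = -8 + 15*Z²)
J(L, G) = 1 (J(L, G) = 1² = 1)
J(-4, -1)*(C(O, r(4 - 4)) - 11) = 1*((-8 + 15*8²) - 11) = 1*((-8 + 15*64) - 11) = 1*((-8 + 960) - 11) = 1*(952 - 11) = 1*941 = 941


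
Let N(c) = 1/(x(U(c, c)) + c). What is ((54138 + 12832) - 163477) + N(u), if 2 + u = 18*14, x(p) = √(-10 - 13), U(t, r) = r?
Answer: (-96507*√23 + 24126749*I)/(√23 - 250*I) ≈ -96507.0 - 7.6294e-5*I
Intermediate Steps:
x(p) = I*√23 (x(p) = √(-23) = I*√23)
u = 250 (u = -2 + 18*14 = -2 + 252 = 250)
N(c) = 1/(c + I*√23) (N(c) = 1/(I*√23 + c) = 1/(c + I*√23))
((54138 + 12832) - 163477) + N(u) = ((54138 + 12832) - 163477) + 1/(250 + I*√23) = (66970 - 163477) + 1/(250 + I*√23) = -96507 + 1/(250 + I*√23)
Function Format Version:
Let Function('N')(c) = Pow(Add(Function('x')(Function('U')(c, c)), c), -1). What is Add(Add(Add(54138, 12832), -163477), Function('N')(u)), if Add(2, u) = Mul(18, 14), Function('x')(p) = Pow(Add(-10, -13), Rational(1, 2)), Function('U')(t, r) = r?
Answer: Mul(Pow(Add(Pow(23, Rational(1, 2)), Mul(-250, I)), -1), Add(Mul(-96507, Pow(23, Rational(1, 2))), Mul(24126749, I))) ≈ Add(-96507., Mul(-7.6294e-5, I))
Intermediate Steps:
Function('x')(p) = Mul(I, Pow(23, Rational(1, 2))) (Function('x')(p) = Pow(-23, Rational(1, 2)) = Mul(I, Pow(23, Rational(1, 2))))
u = 250 (u = Add(-2, Mul(18, 14)) = Add(-2, 252) = 250)
Function('N')(c) = Pow(Add(c, Mul(I, Pow(23, Rational(1, 2)))), -1) (Function('N')(c) = Pow(Add(Mul(I, Pow(23, Rational(1, 2))), c), -1) = Pow(Add(c, Mul(I, Pow(23, Rational(1, 2)))), -1))
Add(Add(Add(54138, 12832), -163477), Function('N')(u)) = Add(Add(Add(54138, 12832), -163477), Pow(Add(250, Mul(I, Pow(23, Rational(1, 2)))), -1)) = Add(Add(66970, -163477), Pow(Add(250, Mul(I, Pow(23, Rational(1, 2)))), -1)) = Add(-96507, Pow(Add(250, Mul(I, Pow(23, Rational(1, 2)))), -1))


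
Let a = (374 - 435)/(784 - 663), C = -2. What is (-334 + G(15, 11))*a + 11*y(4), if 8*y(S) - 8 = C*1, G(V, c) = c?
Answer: 82805/484 ≈ 171.08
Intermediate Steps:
y(S) = ¾ (y(S) = 1 + (-2*1)/8 = 1 + (⅛)*(-2) = 1 - ¼ = ¾)
a = -61/121 ≈ -0.50413
(-334 + G(15, 11))*a + 11*y(4) = (-334 + 11)*(-61/121) + 11*(¾) = -323*(-61/121) + 33/4 = 19703/121 + 33/4 = 82805/484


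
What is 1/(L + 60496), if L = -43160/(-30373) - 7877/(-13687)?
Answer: 415715251/25149939803537 ≈ 1.6529e-5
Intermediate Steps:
L = 829979041/415715251 (L = -43160*(-1/30373) - 7877*(-1/13687) = 43160/30373 + 7877/13687 = 829979041/415715251 ≈ 1.9965)
1/(L + 60496) = 1/(829979041/415715251 + 60496) = 1/(25149939803537/415715251) = 415715251/25149939803537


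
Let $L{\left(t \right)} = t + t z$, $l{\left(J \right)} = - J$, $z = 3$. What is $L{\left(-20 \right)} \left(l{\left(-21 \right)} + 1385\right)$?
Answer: $-112480$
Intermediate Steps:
$L{\left(t \right)} = 4 t$ ($L{\left(t \right)} = t + t 3 = t + 3 t = 4 t$)
$L{\left(-20 \right)} \left(l{\left(-21 \right)} + 1385\right) = 4 \left(-20\right) \left(\left(-1\right) \left(-21\right) + 1385\right) = - 80 \left(21 + 1385\right) = \left(-80\right) 1406 = -112480$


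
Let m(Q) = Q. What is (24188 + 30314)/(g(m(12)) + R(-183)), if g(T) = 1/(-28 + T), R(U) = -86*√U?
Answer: 872032*I/(-I + 1376*√183) ≈ -0.0025168 + 46.848*I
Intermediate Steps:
(24188 + 30314)/(g(m(12)) + R(-183)) = (24188 + 30314)/(1/(-28 + 12) - 86*I*√183) = 54502/(1/(-16) - 86*I*√183) = 54502/(-1/16 - 86*I*√183)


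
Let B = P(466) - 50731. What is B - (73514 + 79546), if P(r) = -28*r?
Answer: -216839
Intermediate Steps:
B = -63779 (B = -28*466 - 50731 = -13048 - 50731 = -63779)
B - (73514 + 79546) = -63779 - (73514 + 79546) = -63779 - 1*153060 = -63779 - 153060 = -216839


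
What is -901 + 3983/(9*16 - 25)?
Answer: -14748/17 ≈ -867.53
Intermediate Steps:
-901 + 3983/(9*16 - 25) = -901 + 3983/(144 - 25) = -901 + 3983/119 = -901 + 3983*(1/119) = -901 + 569/17 = -14748/17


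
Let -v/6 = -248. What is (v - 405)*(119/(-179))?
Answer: -128877/179 ≈ -719.98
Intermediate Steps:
v = 1488 (v = -6*(-248) = 1488)
(v - 405)*(119/(-179)) = (1488 - 405)*(119/(-179)) = 1083*(119*(-1/179)) = 1083*(-119/179) = -128877/179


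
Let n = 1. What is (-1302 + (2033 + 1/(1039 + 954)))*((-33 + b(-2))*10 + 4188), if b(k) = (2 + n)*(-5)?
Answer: 5402125872/1993 ≈ 2.7105e+6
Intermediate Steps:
b(k) = -15 (b(k) = (2 + 1)*(-5) = 3*(-5) = -15)
(-1302 + (2033 + 1/(1039 + 954)))*((-33 + b(-2))*10 + 4188) = (-1302 + (2033 + 1/(1039 + 954)))*((-33 - 15)*10 + 4188) = (-1302 + (2033 + 1/1993))*(-48*10 + 4188) = (-1302 + (2033 + 1/1993))*(-480 + 4188) = (-1302 + 4051770/1993)*3708 = (1456884/1993)*3708 = 5402125872/1993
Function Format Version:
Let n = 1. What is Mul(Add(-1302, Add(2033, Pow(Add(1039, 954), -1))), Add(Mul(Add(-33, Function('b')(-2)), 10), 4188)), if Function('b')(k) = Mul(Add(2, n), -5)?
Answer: Rational(5402125872, 1993) ≈ 2.7105e+6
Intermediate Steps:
Function('b')(k) = -15 (Function('b')(k) = Mul(Add(2, 1), -5) = Mul(3, -5) = -15)
Mul(Add(-1302, Add(2033, Pow(Add(1039, 954), -1))), Add(Mul(Add(-33, Function('b')(-2)), 10), 4188)) = Mul(Add(-1302, Add(2033, Pow(Add(1039, 954), -1))), Add(Mul(Add(-33, -15), 10), 4188)) = Mul(Add(-1302, Add(2033, Pow(1993, -1))), Add(Mul(-48, 10), 4188)) = Mul(Add(-1302, Add(2033, Rational(1, 1993))), Add(-480, 4188)) = Mul(Add(-1302, Rational(4051770, 1993)), 3708) = Mul(Rational(1456884, 1993), 3708) = Rational(5402125872, 1993)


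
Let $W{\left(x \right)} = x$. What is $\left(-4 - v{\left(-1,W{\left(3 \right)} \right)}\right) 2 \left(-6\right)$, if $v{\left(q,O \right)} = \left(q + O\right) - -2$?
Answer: $96$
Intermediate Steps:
$v{\left(q,O \right)} = 2 + O + q$ ($v{\left(q,O \right)} = \left(O + q\right) + 2 = 2 + O + q$)
$\left(-4 - v{\left(-1,W{\left(3 \right)} \right)}\right) 2 \left(-6\right) = \left(-4 - \left(2 + 3 - 1\right)\right) 2 \left(-6\right) = \left(-4 - 4\right) 2 \left(-6\right) = \left(-8\right) 2 \left(-6\right) = \left(-16\right) \left(-6\right) = 96$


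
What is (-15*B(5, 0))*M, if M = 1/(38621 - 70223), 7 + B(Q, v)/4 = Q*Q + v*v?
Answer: 180/5267 ≈ 0.034175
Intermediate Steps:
B(Q, v) = -28 + 4*Q² + 4*v² (B(Q, v) = -28 + 4*(Q*Q + v*v) = -28 + 4*(Q² + v²) = -28 + (4*Q² + 4*v²) = -28 + 4*Q² + 4*v²)
M = -1/31602 (M = 1/(-31602) = -1/31602 ≈ -3.1644e-5)
(-15*B(5, 0))*M = -15*(-28 + 4*5² + 4*0²)*(-1/31602) = -15*(-28 + 4*25 + 4*0)*(-1/31602) = -15*(-28 + 100 + 0)*(-1/31602) = -15*72*(-1/31602) = -1080*(-1/31602) = 180/5267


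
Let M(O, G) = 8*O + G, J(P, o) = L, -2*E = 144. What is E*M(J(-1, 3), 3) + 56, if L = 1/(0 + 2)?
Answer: -448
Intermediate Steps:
E = -72 (E = -1/2*144 = -72)
L = 1/2 ≈ 0.50000
J(P, o) = 1/2
M(O, G) = G + 8*O
E*M(J(-1, 3), 3) + 56 = -72*(3 + 8*(1/2)) + 56 = -72*(3 + 4) + 56 = -72*7 + 56 = -504 + 56 = -448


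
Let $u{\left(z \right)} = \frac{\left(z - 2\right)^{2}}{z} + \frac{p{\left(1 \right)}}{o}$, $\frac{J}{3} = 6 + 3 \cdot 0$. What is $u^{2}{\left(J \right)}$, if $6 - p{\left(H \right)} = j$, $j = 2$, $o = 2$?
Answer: $\frac{21316}{81} \approx 263.16$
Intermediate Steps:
$p{\left(H \right)} = 4$ ($p{\left(H \right)} = 6 - 2 = 4$)
$J = 18$ ($J = 3 \left(6 + 3 \cdot 0\right) = 3 \left(6 + 0\right) = 3 \cdot 6 = 18$)
$u{\left(z \right)} = 2 + \frac{\left(-2 + z\right)^{2}}{z}$ ($u{\left(z \right)} = \frac{\left(z - 2\right)^{2}}{z} + \frac{4}{2} = \frac{\left(-2 + z\right)^{2}}{z} + 4 \cdot \frac{1}{2} = \frac{\left(-2 + z\right)^{2}}{z} + 2 = 2 + \frac{\left(-2 + z\right)^{2}}{z}$)
$u^{2}{\left(J \right)} = \left(2 + \frac{\left(-2 + 18\right)^{2}}{18}\right)^{2} = \left(2 + \frac{16^{2}}{18}\right)^{2} = \left(2 + \frac{1}{18} \cdot 256\right)^{2} = \left(2 + \frac{128}{9}\right)^{2} = \left(\frac{146}{9}\right)^{2} = \frac{21316}{81}$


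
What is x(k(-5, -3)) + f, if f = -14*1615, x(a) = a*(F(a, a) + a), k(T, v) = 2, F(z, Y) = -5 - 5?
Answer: -22626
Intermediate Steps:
F(z, Y) = -10
x(a) = a*(-10 + a)
f = -22610
x(k(-5, -3)) + f = 2*(-10 + 2) - 22610 = 2*(-8) - 22610 = -16 - 22610 = -22626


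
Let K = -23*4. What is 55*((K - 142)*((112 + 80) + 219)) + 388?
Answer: -5289182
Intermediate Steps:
K = -92
55*((K - 142)*((112 + 80) + 219)) + 388 = 55*((-92 - 142)*((112 + 80) + 219)) + 388 = 55*(-234*(192 + 219)) + 388 = 55*(-234*411) + 388 = 55*(-96174) + 388 = -5289570 + 388 = -5289182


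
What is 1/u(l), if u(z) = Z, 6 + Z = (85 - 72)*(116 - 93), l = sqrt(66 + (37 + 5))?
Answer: 1/293 ≈ 0.0034130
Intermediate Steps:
l = 6*sqrt(3) (l = sqrt(66 + 42) = sqrt(108) = 6*sqrt(3) ≈ 10.392)
Z = 293 (Z = -6 + (85 - 72)*(116 - 93) = -6 + 13*23 = -6 + 299 = 293)
u(z) = 293
1/u(l) = 1/293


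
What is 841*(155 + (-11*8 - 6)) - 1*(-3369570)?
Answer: 3420871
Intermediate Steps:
841*(155 + (-11*8 - 6)) - 1*(-3369570) = 841*(155 + (-88 - 6)) + 3369570 = 841*(155 - 94) + 3369570 = 841*61 + 3369570 = 51301 + 3369570 = 3420871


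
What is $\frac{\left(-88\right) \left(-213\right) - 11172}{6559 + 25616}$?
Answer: $\frac{2524}{10725} \approx 0.23534$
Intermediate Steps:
$\frac{\left(-88\right) \left(-213\right) - 11172}{6559 + 25616} = \frac{18744 - 11172}{32175} = 7572 \cdot \frac{1}{32175} = \frac{2524}{10725}$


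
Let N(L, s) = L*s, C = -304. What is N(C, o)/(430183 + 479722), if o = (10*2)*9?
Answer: -10944/181981 ≈ -0.060138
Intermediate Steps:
o = 180 (o = 20*9 = 180)
N(C, o)/(430183 + 479722) = (-304*180)/(430183 + 479722) = -54720/909905 = -54720*1/909905 = -10944/181981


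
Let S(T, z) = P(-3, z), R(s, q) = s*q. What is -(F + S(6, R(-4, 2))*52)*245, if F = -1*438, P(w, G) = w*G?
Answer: -198450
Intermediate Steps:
R(s, q) = q*s
P(w, G) = G*w
S(T, z) = -3*z (S(T, z) = z*(-3) = -3*z)
F = -438
-(F + S(6, R(-4, 2))*52)*245 = -(-438 - 6*(-4)*52)*245 = -(-438 - 3*(-8)*52)*245 = -(-438 + 24*52)*245 = -(-438 + 1248)*245 = -810*245 = -1*198450 = -198450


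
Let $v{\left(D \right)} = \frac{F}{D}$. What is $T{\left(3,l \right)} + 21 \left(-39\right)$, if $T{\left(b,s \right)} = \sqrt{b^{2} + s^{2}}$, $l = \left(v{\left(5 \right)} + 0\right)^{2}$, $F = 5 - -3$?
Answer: $-819 + \frac{\sqrt{9721}}{25} \approx -815.06$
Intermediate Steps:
$F = 8$ ($F = 5 + 3 = 8$)
$v{\left(D \right)} = \frac{8}{D}$
$l = \frac{64}{25}$ ($l = \left(\frac{8}{5} + 0\right)^{2} = \left(\frac{8}{5}\right)^{2} = \frac{64}{25} \approx 2.56$)
$T{\left(3,l \right)} + 21 \left(-39\right) = \sqrt{3^{2} + \left(\frac{64}{25}\right)^{2}} + 21 \left(-39\right) = \sqrt{9 + \frac{4096}{625}} - 819 = \sqrt{\frac{9721}{625}} - 819 = \frac{\sqrt{9721}}{25} - 819 = -819 + \frac{\sqrt{9721}}{25}$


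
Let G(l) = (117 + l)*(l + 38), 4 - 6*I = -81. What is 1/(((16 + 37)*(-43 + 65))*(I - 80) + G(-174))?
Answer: -3/207029 ≈ -1.4491e-5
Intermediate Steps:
I = 85/6 (I = ⅔ - ⅙*(-81) = ⅔ + 27/2 = 85/6 ≈ 14.167)
G(l) = (38 + l)*(117 + l) (G(l) = (117 + l)*(38 + l) = (38 + l)*(117 + l))
1/(((16 + 37)*(-43 + 65))*(I - 80) + G(-174)) = 1/(((16 + 37)*(-43 + 65))*(85/6 - 80) + (4446 + (-174)² + 155*(-174))) = 1/((53*22)*(-395/6) + (4446 + 30276 - 26970)) = 1/(1166*(-395/6) + 7752) = 1/(-230285/3 + 7752) = 1/(-207029/3) = -3/207029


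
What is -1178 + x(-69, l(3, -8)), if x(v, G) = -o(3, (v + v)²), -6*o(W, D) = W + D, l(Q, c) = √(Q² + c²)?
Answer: 3993/2 ≈ 1996.5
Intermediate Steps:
o(W, D) = -D/6 - W/6 (o(W, D) = -(W + D)/6 = -(D + W)/6 = -D/6 - W/6)
x(v, G) = ½ + 2*v²/3 (x(v, G) = -(-(v + v)²/6 - ⅙*3) = -(-4*v²/6 - ½) = -(-2*v²/3 - ½) = -(-½ - 2*v²/3) = ½ + 2*v²/3)
-1178 + x(-69, l(3, -8)) = -1178 + (½ + (⅔)*(-69)²) = -1178 + (½ + (⅔)*4761) = -1178 + (½ + 3174) = -1178 + 6349/2 = 3993/2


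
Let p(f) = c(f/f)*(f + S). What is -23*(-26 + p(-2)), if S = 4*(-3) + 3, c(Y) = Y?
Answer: 851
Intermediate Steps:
S = -9 (S = -12 + 3 = -9)
p(f) = -9 + f (p(f) = (f/f)*(f - 9) = 1*(-9 + f) = -9 + f)
-23*(-26 + p(-2)) = -23*(-26 + (-9 - 2)) = -23*(-26 - 11) = -23*(-37) = 851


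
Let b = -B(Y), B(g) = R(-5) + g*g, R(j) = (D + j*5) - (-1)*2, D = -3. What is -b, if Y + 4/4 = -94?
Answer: 8999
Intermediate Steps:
Y = -95 (Y = -1 - 94 = -95)
R(j) = -1 + 5*j (R(j) = (-3 + j*5) - (-1)*2 = (-3 + 5*j) - 1*(-2) = (-3 + 5*j) + 2 = -1 + 5*j)
B(g) = -26 + g² (B(g) = (-1 + 5*(-5)) + g*g = (-1 - 25) + g² = -26 + g²)
b = -8999 (b = -(-26 + (-95)²) = -(-26 + 9025) = -1*8999 = -8999)
-b = -1*(-8999) = 8999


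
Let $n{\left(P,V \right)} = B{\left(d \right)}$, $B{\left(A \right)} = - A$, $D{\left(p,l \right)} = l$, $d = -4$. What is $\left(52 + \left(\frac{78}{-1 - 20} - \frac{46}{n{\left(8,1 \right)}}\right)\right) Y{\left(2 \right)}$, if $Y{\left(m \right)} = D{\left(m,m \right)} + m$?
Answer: $\frac{1030}{7} \approx 147.14$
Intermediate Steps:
$n{\left(P,V \right)} = 4$ ($n{\left(P,V \right)} = \left(-1\right) \left(-4\right) = 4$)
$Y{\left(m \right)} = 2 m$ ($Y{\left(m \right)} = m + m = 2 m$)
$\left(52 + \left(\frac{78}{-1 - 20} - \frac{46}{n{\left(8,1 \right)}}\right)\right) Y{\left(2 \right)} = \left(52 + \left(\frac{78}{-1 - 20} - \frac{46}{4}\right)\right) 2 \cdot 2 = \left(52 + \left(\frac{78}{-1 - 20} - \frac{23}{2}\right)\right) 4 = \left(52 - \left(\frac{23}{2} - \frac{78}{-21}\right)\right) 4 = \left(52 + \left(78 \left(- \frac{1}{21}\right) - \frac{23}{2}\right)\right) 4 = \left(52 - \frac{213}{14}\right) 4 = \frac{515}{14} \cdot 4 = \frac{1030}{7}$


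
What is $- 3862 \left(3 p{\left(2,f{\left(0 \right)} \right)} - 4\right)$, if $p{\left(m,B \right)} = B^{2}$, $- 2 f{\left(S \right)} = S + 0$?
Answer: $15448$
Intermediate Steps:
$f{\left(S \right)} = - \frac{S}{2}$ ($f{\left(S \right)} = - \frac{S + 0}{2} = - \frac{S}{2}$)
$- 3862 \left(3 p{\left(2,f{\left(0 \right)} \right)} - 4\right) = - 3862 \left(3 \left(\left(- \frac{1}{2}\right) 0\right)^{2} - 4\right) = - 3862 \left(3 \cdot 0^{2} - 4\right) = - 3862 \left(3 \cdot 0 - 4\right) = - 3862 \left(0 - 4\right) = \left(-3862\right) \left(-4\right) = 15448$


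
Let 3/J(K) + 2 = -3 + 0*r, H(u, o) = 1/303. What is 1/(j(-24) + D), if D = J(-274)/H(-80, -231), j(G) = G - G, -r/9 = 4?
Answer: -5/909 ≈ -0.0055005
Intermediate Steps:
r = -36 (r = -9*4 = -36)
H(u, o) = 1/303
J(K) = -⅗ (J(K) = 3/(-2 + (-3 + 0*(-36))) = 3/(-2 + (-3 + 0)) = 3/(-2 - 3) = 3/(-5) = 3*(-⅕) = -⅗)
j(G) = 0
D = -909/5 (D = -3/(5*1/303) = -⅗*303 = -909/5 ≈ -181.80)
1/(j(-24) + D) = 1/(0 - 909/5) = 1/(-909/5) = -5/909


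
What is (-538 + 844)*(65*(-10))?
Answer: -198900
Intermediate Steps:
(-538 + 844)*(65*(-10)) = 306*(-650) = -198900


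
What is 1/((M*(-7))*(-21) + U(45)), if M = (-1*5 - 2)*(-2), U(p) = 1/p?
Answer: 45/92611 ≈ 0.00048590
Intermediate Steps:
M = 14 (M = (-5 - 2)*(-2) = -7*(-2) = 14)
1/((M*(-7))*(-21) + U(45)) = 1/((14*(-7))*(-21) + 1/45) = 1/(-98*(-21) + 1/45) = 1/(2058 + 1/45) = 1/(92611/45) = 45/92611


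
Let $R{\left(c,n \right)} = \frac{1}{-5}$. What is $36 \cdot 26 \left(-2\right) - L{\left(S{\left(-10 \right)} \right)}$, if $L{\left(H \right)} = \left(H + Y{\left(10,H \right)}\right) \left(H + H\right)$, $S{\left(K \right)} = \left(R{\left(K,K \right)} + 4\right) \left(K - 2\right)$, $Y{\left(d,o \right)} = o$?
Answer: $- \frac{254736}{25} \approx -10189.0$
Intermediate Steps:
$R{\left(c,n \right)} = - \frac{1}{5}$
$S{\left(K \right)} = - \frac{38}{5} + \frac{19 K}{5}$ ($S{\left(K \right)} = \left(- \frac{1}{5} + 4\right) \left(K - 2\right) = \frac{19 \left(-2 + K\right)}{5} = - \frac{38}{5} + \frac{19 K}{5}$)
$L{\left(H \right)} = 4 H^{2}$ ($L{\left(H \right)} = \left(H + H\right) \left(H + H\right) = 2 H 2 H = 4 H^{2}$)
$36 \cdot 26 \left(-2\right) - L{\left(S{\left(-10 \right)} \right)} = 36 \cdot 26 \left(-2\right) - 4 \left(- \frac{38}{5} + \frac{19}{5} \left(-10\right)\right)^{2} = 936 \left(-2\right) - 4 \left(- \frac{38}{5} - 38\right)^{2} = -1872 - 4 \left(- \frac{228}{5}\right)^{2} = -1872 - 4 \cdot \frac{51984}{25} = -1872 - \frac{207936}{25} = - \frac{254736}{25}$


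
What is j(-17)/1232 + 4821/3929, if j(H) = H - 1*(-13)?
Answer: 1480939/1210132 ≈ 1.2238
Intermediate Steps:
j(H) = 13 + H (j(H) = H + 13 = 13 + H)
j(-17)/1232 + 4821/3929 = (13 - 17)/1232 + 4821/3929 = -4*1/1232 + 4821*(1/3929) = -1/308 + 4821/3929 = 1480939/1210132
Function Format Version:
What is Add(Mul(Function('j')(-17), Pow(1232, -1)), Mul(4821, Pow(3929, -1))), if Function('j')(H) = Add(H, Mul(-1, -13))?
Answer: Rational(1480939, 1210132) ≈ 1.2238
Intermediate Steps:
Function('j')(H) = Add(13, H) (Function('j')(H) = Add(H, 13) = Add(13, H))
Add(Mul(Function('j')(-17), Pow(1232, -1)), Mul(4821, Pow(3929, -1))) = Add(Mul(Add(13, -17), Pow(1232, -1)), Mul(4821, Pow(3929, -1))) = Add(Mul(-4, Rational(1, 1232)), Mul(4821, Rational(1, 3929))) = Add(Rational(-1, 308), Rational(4821, 3929)) = Rational(1480939, 1210132)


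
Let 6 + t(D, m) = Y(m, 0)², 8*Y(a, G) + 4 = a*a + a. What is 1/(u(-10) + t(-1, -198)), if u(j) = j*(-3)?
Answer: 16/380289385 ≈ 4.2073e-8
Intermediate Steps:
Y(a, G) = -½ + a/8 + a²/8 (Y(a, G) = -½ + (a*a + a)/8 = -½ + (a² + a)/8 = -½ + (a + a²)/8 = -½ + (a/8 + a²/8) = -½ + a/8 + a²/8)
u(j) = -3*j
t(D, m) = -6 + (-½ + m/8 + m²/8)²
1/(u(-10) + t(-1, -198)) = 1/(-3*(-10) + (-6 + (-4 - 198 + (-198)²)²/64)) = 1/(30 + (-6 + (-4 - 198 + 39204)²/64)) = 1/(30 + (-6 + (1/64)*39002²)) = 1/(30 + (-6 + (1/64)*1521156004)) = 1/(30 + (-6 + 380289001/16)) = 1/(30 + 380288905/16) = 1/(380289385/16) = 16/380289385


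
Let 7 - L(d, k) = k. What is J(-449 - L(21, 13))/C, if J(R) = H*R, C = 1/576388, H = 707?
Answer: -180525297988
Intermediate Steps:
L(d, k) = 7 - k
C = 1/576388 ≈ 1.7349e-6
J(R) = 707*R
J(-449 - L(21, 13))/C = (707*(-449 - (7 - 1*13)))/(1/576388) = (707*(-449 - (7 - 13)))*576388 = (707*(-449 - 1*(-6)))*576388 = (707*(-449 + 6))*576388 = (707*(-443))*576388 = -313201*576388 = -180525297988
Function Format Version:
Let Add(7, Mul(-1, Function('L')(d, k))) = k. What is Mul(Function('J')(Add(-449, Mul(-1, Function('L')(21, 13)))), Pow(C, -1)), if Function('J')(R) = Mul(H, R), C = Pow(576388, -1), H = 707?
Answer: -180525297988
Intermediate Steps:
Function('L')(d, k) = Add(7, Mul(-1, k))
C = Rational(1, 576388) ≈ 1.7349e-6
Function('J')(R) = Mul(707, R)
Mul(Function('J')(Add(-449, Mul(-1, Function('L')(21, 13)))), Pow(C, -1)) = Mul(Mul(707, Add(-449, Mul(-1, Add(7, Mul(-1, 13))))), Pow(Rational(1, 576388), -1)) = Mul(Mul(707, Add(-449, Mul(-1, Add(7, -13)))), 576388) = Mul(Mul(707, Add(-449, Mul(-1, -6))), 576388) = Mul(Mul(707, Add(-449, 6)), 576388) = Mul(Mul(707, -443), 576388) = Mul(-313201, 576388) = -180525297988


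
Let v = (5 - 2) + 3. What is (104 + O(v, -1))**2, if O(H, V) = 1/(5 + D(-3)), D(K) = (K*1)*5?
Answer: 1079521/100 ≈ 10795.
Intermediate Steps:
v = 6 (v = 3 + 3 = 6)
D(K) = 5*K (D(K) = K*5 = 5*K)
O(H, V) = -1/10 (O(H, V) = 1/(5 + 5*(-3)) = 1/(5 - 15) = 1/(-10) = -1/10)
(104 + O(v, -1))**2 = (104 - 1/10)**2 = (1039/10)**2 = 1079521/100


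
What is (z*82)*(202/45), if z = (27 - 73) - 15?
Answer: -1010404/45 ≈ -22453.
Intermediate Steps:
z = -61 (z = -46 - 15 = -61)
(z*82)*(202/45) = (-61*82)*(202/45) = -1010404/45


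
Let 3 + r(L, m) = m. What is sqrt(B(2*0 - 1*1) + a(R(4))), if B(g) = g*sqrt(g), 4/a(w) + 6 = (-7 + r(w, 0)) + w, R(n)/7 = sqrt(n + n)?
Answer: sqrt(2 - I*(-8 + 7*sqrt(2)))/sqrt(-8 + 7*sqrt(2)) ≈ 1.1192 - 0.44676*I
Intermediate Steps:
r(L, m) = -3 + m
R(n) = 7*sqrt(2)*sqrt(n) (R(n) = 7*sqrt(n + n) = 7*sqrt(2*n) = 7*(sqrt(2)*sqrt(n)) = 7*sqrt(2)*sqrt(n))
a(w) = 4/(-16 + w) (a(w) = 4/(-6 + ((-7 + (-3 + 0)) + w)) = 4/(-6 + ((-7 - 3) + w)) = 4/(-6 + (-10 + w)) = 4/(-16 + w))
B(g) = g**(3/2)
sqrt(B(2*0 - 1*1) + a(R(4))) = sqrt((2*0 - 1*1)**(3/2) + 4/(-16 + 7*sqrt(2)*sqrt(4))) = sqrt((0 - 1)**(3/2) + 4/(-16 + 7*sqrt(2)*2)) = sqrt((-1)**(3/2) + 4/(-16 + 14*sqrt(2))) = sqrt(-I + 4/(-16 + 14*sqrt(2)))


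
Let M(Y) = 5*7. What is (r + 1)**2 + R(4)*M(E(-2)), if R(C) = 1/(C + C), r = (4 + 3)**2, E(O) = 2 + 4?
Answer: 20035/8 ≈ 2504.4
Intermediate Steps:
E(O) = 6
r = 49 (r = 7**2 = 49)
R(C) = 1/(2*C)
M(Y) = 35
(r + 1)**2 + R(4)*M(E(-2)) = (49 + 1)**2 + ((1/2)/4)*35 = 50**2 + ((1/2)*(1/4))*35 = 2500 + (1/8)*35 = 2500 + 35/8 = 20035/8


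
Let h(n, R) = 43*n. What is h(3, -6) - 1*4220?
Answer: -4091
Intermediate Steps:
h(3, -6) - 1*4220 = 43*3 - 1*4220 = 129 - 4220 = -4091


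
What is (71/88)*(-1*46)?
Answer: -1633/44 ≈ -37.114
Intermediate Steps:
(71/88)*(-1*46) = (71*(1/88))*(-46) = (71/88)*(-46) = -1633/44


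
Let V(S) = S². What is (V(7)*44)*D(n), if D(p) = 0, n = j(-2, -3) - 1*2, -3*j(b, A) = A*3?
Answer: 0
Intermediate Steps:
j(b, A) = -A (j(b, A) = -A*3/3 = -A)
n = 1 (n = -1*(-3) - 1*2 = 3 - 2 = 1)
(V(7)*44)*D(n) = (7²*44)*0 = (49*44)*0 = 2156*0 = 0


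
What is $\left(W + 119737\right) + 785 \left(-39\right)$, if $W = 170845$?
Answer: $259967$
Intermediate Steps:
$\left(W + 119737\right) + 785 \left(-39\right) = \left(170845 + 119737\right) + 785 \left(-39\right) = 290582 - 30615 = 259967$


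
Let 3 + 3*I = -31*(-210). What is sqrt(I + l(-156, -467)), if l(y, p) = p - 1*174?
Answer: 2*sqrt(382) ≈ 39.090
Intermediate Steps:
l(y, p) = -174 + p (l(y, p) = p - 174 = -174 + p)
I = 2169 (I = -1 + (-31*(-210))/3 = -1 + (1/3)*6510 = -1 + 2170 = 2169)
sqrt(I + l(-156, -467)) = sqrt(2169 + (-174 - 467)) = sqrt(2169 - 641) = sqrt(1528) = 2*sqrt(382)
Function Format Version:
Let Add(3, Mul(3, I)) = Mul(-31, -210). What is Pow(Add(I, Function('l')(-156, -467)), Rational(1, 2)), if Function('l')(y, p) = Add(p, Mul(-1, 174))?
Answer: Mul(2, Pow(382, Rational(1, 2))) ≈ 39.090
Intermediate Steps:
Function('l')(y, p) = Add(-174, p) (Function('l')(y, p) = Add(p, -174) = Add(-174, p))
I = 2169 (I = Add(-1, Mul(Rational(1, 3), Mul(-31, -210))) = Add(-1, Mul(Rational(1, 3), 6510)) = Add(-1, 2170) = 2169)
Pow(Add(I, Function('l')(-156, -467)), Rational(1, 2)) = Pow(Add(2169, Add(-174, -467)), Rational(1, 2)) = Pow(Add(2169, -641), Rational(1, 2)) = Pow(1528, Rational(1, 2)) = Mul(2, Pow(382, Rational(1, 2)))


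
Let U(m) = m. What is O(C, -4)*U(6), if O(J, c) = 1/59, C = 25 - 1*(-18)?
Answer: 6/59 ≈ 0.10169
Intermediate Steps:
C = 43 (C = 25 + 18 = 43)
O(J, c) = 1/59
O(C, -4)*U(6) = (1/59)*6 = 6/59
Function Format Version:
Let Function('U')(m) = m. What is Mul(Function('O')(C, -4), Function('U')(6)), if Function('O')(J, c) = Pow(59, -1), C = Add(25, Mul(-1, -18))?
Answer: Rational(6, 59) ≈ 0.10169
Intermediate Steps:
C = 43 (C = Add(25, 18) = 43)
Function('O')(J, c) = Rational(1, 59)
Mul(Function('O')(C, -4), Function('U')(6)) = Mul(Rational(1, 59), 6) = Rational(6, 59)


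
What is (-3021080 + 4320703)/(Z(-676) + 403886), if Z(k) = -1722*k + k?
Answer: 1299623/1567282 ≈ 0.82922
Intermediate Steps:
Z(k) = -1721*k
(-3021080 + 4320703)/(Z(-676) + 403886) = (-3021080 + 4320703)/(-1721*(-676) + 403886) = 1299623/(1163396 + 403886) = 1299623/1567282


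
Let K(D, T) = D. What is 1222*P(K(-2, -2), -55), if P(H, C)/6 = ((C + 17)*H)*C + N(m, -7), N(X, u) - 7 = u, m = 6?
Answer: -30647760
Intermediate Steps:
N(X, u) = 7 + u
P(H, C) = 6*C*H*(17 + C) (P(H, C) = 6*(((C + 17)*H)*C + (7 - 7)) = 6*(((17 + C)*H)*C + 0) = 6*((H*(17 + C))*C + 0) = 6*(C*H*(17 + C) + 0) = 6*(C*H*(17 + C)) = 6*C*H*(17 + C))
1222*P(K(-2, -2), -55) = 1222*(6*(-55)*(-2)*(17 - 55)) = 1222*(6*(-55)*(-2)*(-38)) = 1222*(-25080) = -30647760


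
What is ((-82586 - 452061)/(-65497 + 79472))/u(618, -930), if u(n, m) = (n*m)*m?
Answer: -534647/7469752095000 ≈ -7.1575e-8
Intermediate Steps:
u(n, m) = n*m² (u(n, m) = (m*n)*m = n*m²)
((-82586 - 452061)/(-65497 + 79472))/u(618, -930) = ((-82586 - 452061)/(-65497 + 79472))/((618*(-930)²)) = (-534647/13975)/((618*864900)) = -534647*1/13975/534508200 = -534647/13975*1/534508200 = -534647/7469752095000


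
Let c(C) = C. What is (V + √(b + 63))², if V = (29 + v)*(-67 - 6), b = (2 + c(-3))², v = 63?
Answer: 44997264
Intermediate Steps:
b = 1 (b = (2 - 3)² = (-1)² = 1)
V = -6716 (V = (29 + 63)*(-67 - 6) = 92*(-73) = -6716)
(V + √(b + 63))² = (-6716 + √(1 + 63))² = (-6716 + √64)² = (-6716 + 8)² = (-6708)² = 44997264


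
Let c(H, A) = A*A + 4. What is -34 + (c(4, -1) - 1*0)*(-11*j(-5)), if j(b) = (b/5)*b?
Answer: -309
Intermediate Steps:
c(H, A) = 4 + A² (c(H, A) = A² + 4 = 4 + A²)
j(b) = b²/5 (j(b) = (b*(⅕))*b = (b/5)*b = b²/5)
-34 + (c(4, -1) - 1*0)*(-11*j(-5)) = -34 + ((4 + (-1)²) - 1*0)*(-11*(-5)²/5) = -34 + ((4 + 1) + 0)*(-11*25/5) = -34 + (5 + 0)*(-11*5) = -34 + 5*(-55) = -34 - 275 = -309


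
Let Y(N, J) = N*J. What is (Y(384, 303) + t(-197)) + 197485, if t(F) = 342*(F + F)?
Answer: 179089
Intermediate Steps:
Y(N, J) = J*N
t(F) = 684*F (t(F) = 342*(2*F) = 684*F)
(Y(384, 303) + t(-197)) + 197485 = (303*384 + 684*(-197)) + 197485 = (116352 - 134748) + 197485 = -18396 + 197485 = 179089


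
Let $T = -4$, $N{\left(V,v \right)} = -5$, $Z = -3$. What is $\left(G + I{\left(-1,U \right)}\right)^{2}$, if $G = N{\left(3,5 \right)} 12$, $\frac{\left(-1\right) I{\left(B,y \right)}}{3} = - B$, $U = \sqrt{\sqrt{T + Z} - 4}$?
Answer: $3969$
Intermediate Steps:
$U = \sqrt{-4 + i \sqrt{7}}$ ($U = \sqrt{\sqrt{-4 - 3} - 4} = \sqrt{\sqrt{-7} - 4} = \sqrt{i \sqrt{7} - 4} = \sqrt{-4 + i \sqrt{7}} \approx 0.63081 + 2.0971 i$)
$I{\left(B,y \right)} = 3 B$ ($I{\left(B,y \right)} = - 3 \left(- B\right) = 3 B$)
$G = -60$ ($G = \left(-5\right) 12 = -60$)
$\left(G + I{\left(-1,U \right)}\right)^{2} = \left(-60 + 3 \left(-1\right)\right)^{2} = \left(-60 - 3\right)^{2} = \left(-63\right)^{2} = 3969$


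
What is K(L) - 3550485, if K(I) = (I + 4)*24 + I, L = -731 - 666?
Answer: -3585314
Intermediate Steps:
L = -1397
K(I) = 96 + 25*I (K(I) = (4 + I)*24 + I = (96 + 24*I) + I = 96 + 25*I)
K(L) - 3550485 = (96 + 25*(-1397)) - 3550485 = (96 - 34925) - 3550485 = -34829 - 3550485 = -3585314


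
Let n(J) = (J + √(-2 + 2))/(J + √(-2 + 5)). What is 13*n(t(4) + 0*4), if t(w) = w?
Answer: 16 - 4*√3 ≈ 9.0718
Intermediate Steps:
n(J) = J/(J + √3) (n(J) = (J + √0)/(J + √3) = (J + 0)/(J + √3) = J/(J + √3))
13*n(t(4) + 0*4) = 13*((4 + 0*4)/((4 + 0*4) + √3)) = 13*((4 + 0)/((4 + 0) + √3)) = 13*(4/(4 + √3)) = 52/(4 + √3)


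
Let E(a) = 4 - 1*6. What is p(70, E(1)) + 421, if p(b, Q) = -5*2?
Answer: 411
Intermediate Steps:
E(a) = -2 (E(a) = 4 - 6 = -2)
p(b, Q) = -10
p(70, E(1)) + 421 = -10 + 421 = 411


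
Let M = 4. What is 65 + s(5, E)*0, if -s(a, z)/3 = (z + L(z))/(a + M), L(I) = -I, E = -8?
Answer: 65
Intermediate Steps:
s(a, z) = 0 (s(a, z) = -3*(z - z)/(a + 4) = -0/(4 + a) = -3*0 = 0)
65 + s(5, E)*0 = 65 + 0*0 = 65 + 0 = 65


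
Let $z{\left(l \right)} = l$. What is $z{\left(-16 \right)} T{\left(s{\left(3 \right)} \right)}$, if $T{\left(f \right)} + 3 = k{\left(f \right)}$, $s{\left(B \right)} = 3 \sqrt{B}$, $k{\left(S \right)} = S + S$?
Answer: $48 - 96 \sqrt{3} \approx -118.28$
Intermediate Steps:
$k{\left(S \right)} = 2 S$
$T{\left(f \right)} = -3 + 2 f$
$z{\left(-16 \right)} T{\left(s{\left(3 \right)} \right)} = - 16 \left(-3 + 2 \cdot 3 \sqrt{3}\right) = - 16 \left(-3 + 6 \sqrt{3}\right) = 48 - 96 \sqrt{3}$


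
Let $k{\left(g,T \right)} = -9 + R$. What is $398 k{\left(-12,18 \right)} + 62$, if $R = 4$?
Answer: $-1928$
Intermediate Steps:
$k{\left(g,T \right)} = -5$ ($k{\left(g,T \right)} = -9 + 4 = -5$)
$398 k{\left(-12,18 \right)} + 62 = 398 \left(-5\right) + 62 = -1990 + 62 = -1928$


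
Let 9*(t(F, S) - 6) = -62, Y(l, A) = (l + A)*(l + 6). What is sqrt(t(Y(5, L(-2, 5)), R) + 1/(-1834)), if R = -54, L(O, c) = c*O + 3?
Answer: I*sqrt(26924954)/5502 ≈ 0.9431*I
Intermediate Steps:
L(O, c) = 3 + O*c (L(O, c) = O*c + 3 = 3 + O*c)
Y(l, A) = (6 + l)*(A + l) (Y(l, A) = (A + l)*(6 + l) = (6 + l)*(A + l))
t(F, S) = -8/9 (t(F, S) = 6 + (1/9)*(-62) = 6 - 62/9 = -8/9)
sqrt(t(Y(5, L(-2, 5)), R) + 1/(-1834)) = sqrt(-8/9 + 1/(-1834)) = sqrt(-8/9 - 1/1834) = sqrt(-14681/16506) = I*sqrt(26924954)/5502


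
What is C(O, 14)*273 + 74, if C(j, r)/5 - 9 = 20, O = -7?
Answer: 39659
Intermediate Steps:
C(j, r) = 145 (C(j, r) = 45 + 5*20 = 45 + 100 = 145)
C(O, 14)*273 + 74 = 145*273 + 74 = 39585 + 74 = 39659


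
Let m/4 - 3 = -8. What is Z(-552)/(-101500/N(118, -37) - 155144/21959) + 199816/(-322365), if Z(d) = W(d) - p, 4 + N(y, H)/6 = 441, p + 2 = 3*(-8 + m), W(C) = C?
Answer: 2030655401509333/212408399352705 ≈ 9.5602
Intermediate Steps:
m = -20 (m = 12 + 4*(-8) = 12 - 32 = -20)
p = -86 (p = -2 + 3*(-8 - 20) = -2 + 3*(-28) = -2 - 84 = -86)
N(y, H) = 2622 (N(y, H) = -24 + 6*441 = -24 + 2646 = 2622)
Z(d) = 86 + d (Z(d) = d - 1*(-86) = d + 86 = 86 + d)
Z(-552)/(-101500/N(118, -37) - 155144/21959) + 199816/(-322365) = (86 - 552)/(-101500/2622 - 155144/21959) + 199816/(-322365) = -466/(-101500*1/2622 - 155144*1/21959) + 199816*(-1/322365) = -466/(-50750/1311 - 155144/21959) - 199816/322365 = -466/(-1317813034/28788249) - 199816/322365 = -466*(-28788249/1317813034) - 199816/322365 = 6707662017/658906517 - 199816/322365 = 2030655401509333/212408399352705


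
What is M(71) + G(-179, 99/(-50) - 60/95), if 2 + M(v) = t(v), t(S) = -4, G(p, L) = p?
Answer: -185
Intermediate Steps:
M(v) = -6 (M(v) = -2 - 4 = -6)
M(71) + G(-179, 99/(-50) - 60/95) = -6 - 179 = -185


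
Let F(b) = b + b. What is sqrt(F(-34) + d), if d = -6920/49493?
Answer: 6*I*sqrt(4636454747)/49493 ≈ 8.2547*I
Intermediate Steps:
F(b) = 2*b
d = -6920/49493 (d = -6920*1/49493 = -6920/49493 ≈ -0.13982)
sqrt(F(-34) + d) = sqrt(2*(-34) - 6920/49493) = sqrt(-68 - 6920/49493) = sqrt(-3372444/49493) = 6*I*sqrt(4636454747)/49493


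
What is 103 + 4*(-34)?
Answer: -33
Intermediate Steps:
103 + 4*(-34) = 103 - 136 = -33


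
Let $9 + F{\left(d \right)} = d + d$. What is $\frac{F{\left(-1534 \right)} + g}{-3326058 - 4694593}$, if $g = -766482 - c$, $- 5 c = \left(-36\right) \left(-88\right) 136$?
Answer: $\frac{3416947}{40103255} \approx 0.085204$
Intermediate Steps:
$c = - \frac{430848}{5}$ ($c = - \frac{\left(-36\right) \left(-88\right) 136}{5} = - \frac{3168 \cdot 136}{5} = \left(- \frac{1}{5}\right) 430848 = - \frac{430848}{5} \approx -86170.0$)
$g = - \frac{3401562}{5}$ ($g = -766482 - - \frac{430848}{5} = -766482 + \frac{430848}{5} = - \frac{3401562}{5} \approx -6.8031 \cdot 10^{5}$)
$F{\left(d \right)} = -9 + 2 d$ ($F{\left(d \right)} = -9 + \left(d + d\right) = -9 + 2 d$)
$\frac{F{\left(-1534 \right)} + g}{-3326058 - 4694593} = \frac{\left(-9 + 2 \left(-1534\right)\right) - \frac{3401562}{5}}{-3326058 - 4694593} = \frac{\left(-9 - 3068\right) - \frac{3401562}{5}}{-8020651} = \left(-3077 - \frac{3401562}{5}\right) \left(- \frac{1}{8020651}\right) = \left(- \frac{3416947}{5}\right) \left(- \frac{1}{8020651}\right) = \frac{3416947}{40103255}$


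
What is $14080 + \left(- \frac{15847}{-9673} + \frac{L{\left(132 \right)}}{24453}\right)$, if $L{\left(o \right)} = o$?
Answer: $\frac{100932898759}{7167693} \approx 14082.0$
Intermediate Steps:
$14080 + \left(- \frac{15847}{-9673} + \frac{L{\left(132 \right)}}{24453}\right) = 14080 + \left(- \frac{15847}{-9673} + \frac{132}{24453}\right) = 14080 + \left(\left(-15847\right) \left(- \frac{1}{9673}\right) + 132 \cdot \frac{1}{24453}\right) = 14080 + \left(\frac{15847}{9673} + \frac{4}{741}\right) = 14080 + \frac{11781319}{7167693} = \frac{100932898759}{7167693}$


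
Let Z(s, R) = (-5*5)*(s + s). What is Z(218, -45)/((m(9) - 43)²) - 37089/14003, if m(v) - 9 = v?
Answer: -7032533/350075 ≈ -20.089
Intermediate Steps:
Z(s, R) = -50*s
m(v) = 9 + v
Z(218, -45)/((m(9) - 43)²) - 37089/14003 = (-50*218)/(((9 + 9) - 43)²) - 37089/14003 = -10900/(18 - 43)² - 37089*1/14003 = -10900/((-25)²) - 37089/14003 = -10900/625 - 37089/14003 = -10900*1/625 - 37089/14003 = -436/25 - 37089/14003 = -7032533/350075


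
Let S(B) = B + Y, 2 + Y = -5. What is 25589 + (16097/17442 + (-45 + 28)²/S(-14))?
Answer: 3122695799/122094 ≈ 25576.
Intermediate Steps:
Y = -7 (Y = -2 - 5 = -7)
S(B) = -7 + B (S(B) = B - 7 = -7 + B)
25589 + (16097/17442 + (-45 + 28)²/S(-14)) = 25589 + (16097/17442 + (-45 + 28)²/(-7 - 14)) = 25589 + (16097*(1/17442) + (-17)²/(-21)) = 25589 + (16097/17442 + 289*(-1/21)) = 25589 + (16097/17442 - 289/21) = 25589 - 1567567/122094 = 3122695799/122094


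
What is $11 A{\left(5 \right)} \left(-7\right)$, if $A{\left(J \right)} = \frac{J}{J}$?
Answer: $-77$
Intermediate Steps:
$A{\left(J \right)} = 1$
$11 A{\left(5 \right)} \left(-7\right) = 11 \cdot 1 \left(-7\right) = 11 \left(-7\right) = -77$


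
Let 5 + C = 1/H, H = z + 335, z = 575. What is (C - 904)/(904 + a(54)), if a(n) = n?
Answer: -827189/871780 ≈ -0.94885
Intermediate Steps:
H = 910 (H = 575 + 335 = 910)
C = -4549/910 (C = -5 + 1/910 = -4549/910 ≈ -4.9989)
(C - 904)/(904 + a(54)) = (-4549/910 - 904)/(904 + 54) = -827189/910/958 = -827189/910*1/958 = -827189/871780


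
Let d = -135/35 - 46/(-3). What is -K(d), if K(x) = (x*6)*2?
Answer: -964/7 ≈ -137.71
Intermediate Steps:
d = 241/21 (d = -135*1/35 - 46*(-1/3) = -27/7 + 46/3 = 241/21 ≈ 11.476)
K(x) = 12*x (K(x) = (6*x)*2 = 12*x)
-K(d) = -12*241/21 = -1*964/7 = -964/7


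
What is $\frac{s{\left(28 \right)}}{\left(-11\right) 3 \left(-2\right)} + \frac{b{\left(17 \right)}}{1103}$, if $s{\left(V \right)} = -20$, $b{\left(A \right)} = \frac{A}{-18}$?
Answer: $- \frac{66367}{218394} \approx -0.30389$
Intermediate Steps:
$b{\left(A \right)} = - \frac{A}{18}$ ($b{\left(A \right)} = A \left(- \frac{1}{18}\right) = - \frac{A}{18}$)
$\frac{s{\left(28 \right)}}{\left(-11\right) 3 \left(-2\right)} + \frac{b{\left(17 \right)}}{1103} = - \frac{20}{\left(-11\right) 3 \left(-2\right)} + \frac{\left(- \frac{1}{18}\right) 17}{1103} = - \frac{20}{\left(-33\right) \left(-2\right)} - \frac{17}{19854} = - \frac{20}{66} - \frac{17}{19854} = \left(-20\right) \frac{1}{66} - \frac{17}{19854} = - \frac{10}{33} - \frac{17}{19854} = - \frac{66367}{218394}$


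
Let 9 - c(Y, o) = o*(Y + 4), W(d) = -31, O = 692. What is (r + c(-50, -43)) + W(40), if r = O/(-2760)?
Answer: -1380173/690 ≈ -2000.3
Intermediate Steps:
c(Y, o) = 9 - o*(4 + Y) (c(Y, o) = 9 - o*(Y + 4) = 9 - o*(4 + Y))
r = -173/690 (r = 692/(-2760) = 692*(-1/2760) = -173/690 ≈ -0.25072)
(r + c(-50, -43)) + W(40) = (-173/690 + (9 - 4*(-43) - 1*(-50)*(-43))) - 31 = (-173/690 + (9 + 172 - 2150)) - 31 = (-173/690 - 1969) - 31 = -1358783/690 - 31 = -1380173/690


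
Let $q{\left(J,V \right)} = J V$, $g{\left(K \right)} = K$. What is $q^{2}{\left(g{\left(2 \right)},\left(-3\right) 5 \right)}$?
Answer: $900$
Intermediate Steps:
$q^{2}{\left(g{\left(2 \right)},\left(-3\right) 5 \right)} = \left(2 \left(\left(-3\right) 5\right)\right)^{2} = \left(2 \left(-15\right)\right)^{2} = \left(-30\right)^{2} = 900$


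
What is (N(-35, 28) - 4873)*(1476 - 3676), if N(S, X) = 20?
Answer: 10676600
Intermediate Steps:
(N(-35, 28) - 4873)*(1476 - 3676) = (20 - 4873)*(1476 - 3676) = -4853*(-2200) = 10676600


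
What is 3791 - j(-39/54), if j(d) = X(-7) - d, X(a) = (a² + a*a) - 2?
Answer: 66497/18 ≈ 3694.3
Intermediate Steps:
X(a) = -2 + 2*a² (X(a) = (a² + a²) - 2 = 2*a² - 2 = -2 + 2*a²)
j(d) = 96 - d (j(d) = (-2 + 2*(-7)²) - d = (-2 + 2*49) - d = (-2 + 98) - d = 96 - d)
3791 - j(-39/54) = 3791 - (96 - (-39)/54) = 3791 - (96 - 1*(-13/18)) = 3791 - (96 + 13/18) = 3791 - 1*1741/18 = 3791 - 1741/18 = 66497/18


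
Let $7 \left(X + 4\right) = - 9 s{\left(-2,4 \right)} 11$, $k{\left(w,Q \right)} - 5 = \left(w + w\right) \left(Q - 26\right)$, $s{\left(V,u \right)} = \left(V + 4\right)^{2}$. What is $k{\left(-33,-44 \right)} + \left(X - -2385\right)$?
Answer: $\frac{48646}{7} \approx 6949.4$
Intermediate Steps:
$s{\left(V,u \right)} = \left(4 + V\right)^{2}$
$k{\left(w,Q \right)} = 5 + 2 w \left(-26 + Q\right)$ ($k{\left(w,Q \right)} = 5 + \left(w + w\right) \left(Q - 26\right) = 5 + 2 w \left(-26 + Q\right)$)
$X = - \frac{424}{7}$ ($X = -4 + \frac{- 9 \left(4 - 2\right)^{2} \cdot 11}{7} = -4 + \frac{- 9 \cdot 2^{2} \cdot 11}{7} = -4 + \frac{\left(-9\right) 4 \cdot 11}{7} = -4 + \frac{\left(-36\right) 11}{7} = -4 + \frac{1}{7} \left(-396\right) = -4 - \frac{396}{7} = - \frac{424}{7} \approx -60.571$)
$k{\left(-33,-44 \right)} + \left(X - -2385\right) = \left(5 - -1716 + 2 \left(-44\right) \left(-33\right)\right) - - \frac{16271}{7} = \left(5 + 1716 + 2904\right) + \left(- \frac{424}{7} + 2385\right) = 4625 + \frac{16271}{7} = \frac{48646}{7}$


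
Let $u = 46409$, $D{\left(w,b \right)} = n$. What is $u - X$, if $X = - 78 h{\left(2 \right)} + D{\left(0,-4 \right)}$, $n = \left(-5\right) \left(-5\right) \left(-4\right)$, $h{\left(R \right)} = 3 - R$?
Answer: $46587$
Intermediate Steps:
$n = -100$ ($n = 25 \left(-4\right) = -100$)
$D{\left(w,b \right)} = -100$
$X = -178$ ($X = - 78 \left(3 - 2\right) - 100 = \left(-78\right) 1 - 100 = -78 - 100 = -178$)
$u - X = 46409 - -178 = 46409 + 178 = 46587$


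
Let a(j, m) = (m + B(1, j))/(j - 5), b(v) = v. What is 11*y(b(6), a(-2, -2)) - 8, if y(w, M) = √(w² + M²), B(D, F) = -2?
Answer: -8 + 22*√445/7 ≈ 58.299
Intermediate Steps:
a(j, m) = (-2 + m)/(-5 + j) (a(j, m) = (m - 2)/(j - 5) = (-2 + m)/(-5 + j))
y(w, M) = √(M² + w²)
11*y(b(6), a(-2, -2)) - 8 = 11*√(((-2 - 2)/(-5 - 2))² + 6²) - 8 = 11*√((-4/(-7))² + 36) - 8 = 11*√((-⅐*(-4))² + 36) - 8 = 11*√((4/7)² + 36) - 8 = 11*√(16/49 + 36) - 8 = 11*√(1780/49) - 8 = 11*(2*√445/7) - 8 = 22*√445/7 - 8 = -8 + 22*√445/7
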